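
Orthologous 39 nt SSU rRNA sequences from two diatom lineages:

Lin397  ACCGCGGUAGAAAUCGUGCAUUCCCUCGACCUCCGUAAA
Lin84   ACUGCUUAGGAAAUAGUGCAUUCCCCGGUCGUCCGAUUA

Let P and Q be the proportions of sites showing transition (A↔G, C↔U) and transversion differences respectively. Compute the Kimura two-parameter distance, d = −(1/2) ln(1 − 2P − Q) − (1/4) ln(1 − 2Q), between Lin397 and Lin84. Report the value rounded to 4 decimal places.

Differing sites — 3:C/U (Ti); 6:G/U (Tv); 7:G/U (Tv); 8:U/A (Tv); 9:A/G (Ti); 15:C/A (Tv); 26:U/C (Ti); 27:C/G (Tv); 29:A/U (Tv); 31:C/G (Tv); 36:U/A (Tv); 37:A/U (Tv); 38:A/U (Tv).
Of the 13 differences, 3 transitions and 10 transversions over 39 sites: P = 3/39 = 0.076923, Q = 10/39 = 0.256410.
d = −0.5·ln(0.589744) − 0.25·ln(0.487180) = −0.5·(-0.528067) − 0.25·(-0.719122) = 0.4438.

0.4438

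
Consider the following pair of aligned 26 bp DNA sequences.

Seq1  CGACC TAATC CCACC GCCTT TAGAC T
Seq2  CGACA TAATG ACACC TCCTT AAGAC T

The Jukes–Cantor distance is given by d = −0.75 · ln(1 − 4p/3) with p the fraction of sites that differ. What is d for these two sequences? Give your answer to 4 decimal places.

0.2222

The sequences differ at positions 5 (C/A), 10 (C/G), 11 (C/A), 16 (G/T), 21 (T/A).
p = 5/26 = 0.192308.
d = −0.75 · ln(1 − (4/3)·0.192308) = −0.75 · ln(0.743589) = −0.75 · (-0.296267) = 0.2222.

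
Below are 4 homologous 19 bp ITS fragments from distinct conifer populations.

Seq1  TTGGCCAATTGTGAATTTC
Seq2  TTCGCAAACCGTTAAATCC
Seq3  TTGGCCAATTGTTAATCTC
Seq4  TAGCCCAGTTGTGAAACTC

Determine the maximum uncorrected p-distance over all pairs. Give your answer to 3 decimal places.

Pairwise Hamming distances:
  Seq1 vs Seq2: 7
  Seq1 vs Seq3: 2
  Seq1 vs Seq4: 5
  Seq2 vs Seq3: 7
  Seq2 vs Seq4: 10
  Seq3 vs Seq4: 5
The largest is 10 mismatches, between Seq2 and Seq4; p = 10/19 = 0.526.

0.526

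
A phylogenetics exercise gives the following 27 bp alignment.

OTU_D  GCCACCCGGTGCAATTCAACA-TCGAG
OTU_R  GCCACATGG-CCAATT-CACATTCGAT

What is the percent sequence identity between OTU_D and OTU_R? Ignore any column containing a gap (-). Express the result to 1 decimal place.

Excluding the 3 gap columns leaves 24 comparable sites.
Differing sites — 6:C/A; 7:C/T; 11:G/C; 18:A/C; 27:G/T.
19 of the 24 comparable sites match, so the percent identity is 19/24 × 100 = 79.2%.

79.2%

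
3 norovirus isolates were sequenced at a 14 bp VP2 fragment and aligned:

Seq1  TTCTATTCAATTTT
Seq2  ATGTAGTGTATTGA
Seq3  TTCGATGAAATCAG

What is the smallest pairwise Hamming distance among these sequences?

6

Pairwise Hamming distances:
  Seq1 vs Seq2: 7
  Seq1 vs Seq3: 6
  Seq2 vs Seq3: 10
The smallest is 6, between Seq1 and Seq3.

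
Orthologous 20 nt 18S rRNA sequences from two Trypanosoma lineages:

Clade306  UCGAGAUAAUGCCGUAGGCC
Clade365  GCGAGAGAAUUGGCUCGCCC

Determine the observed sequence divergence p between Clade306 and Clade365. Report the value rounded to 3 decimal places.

The sequences differ at positions 1 (U/G), 7 (U/G), 11 (G/U), 12 (C/G), 13 (C/G), 14 (G/C), 16 (A/C), 18 (G/C).
There are 8 differences over 20 sites, so p = 8/20 = 0.400.

0.400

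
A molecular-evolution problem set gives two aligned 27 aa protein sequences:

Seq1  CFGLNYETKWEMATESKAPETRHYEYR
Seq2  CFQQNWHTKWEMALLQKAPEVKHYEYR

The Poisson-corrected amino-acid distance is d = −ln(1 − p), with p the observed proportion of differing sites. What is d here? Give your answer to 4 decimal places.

0.4055

Differing sites — 3:G/Q; 4:L/Q; 6:Y/W; 7:E/H; 14:T/L; 15:E/L; 16:S/Q; 21:T/V; 22:R/K.
p = 9/27 = 0.333333.
d = −ln(1 − 0.333333) = −ln(0.666667) = 0.4055.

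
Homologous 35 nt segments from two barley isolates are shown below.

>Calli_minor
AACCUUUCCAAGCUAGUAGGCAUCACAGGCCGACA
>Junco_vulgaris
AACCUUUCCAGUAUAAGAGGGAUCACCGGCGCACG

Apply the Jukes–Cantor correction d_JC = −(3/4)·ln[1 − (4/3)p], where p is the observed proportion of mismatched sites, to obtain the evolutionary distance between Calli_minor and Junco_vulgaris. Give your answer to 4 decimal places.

0.3597

Differing sites — 11:A/G; 12:G/U; 13:C/A; 16:G/A; 17:U/G; 21:C/G; 27:A/C; 31:C/G; 32:G/C; 35:A/G.
p = 10/35 = 0.285714.
d = −0.75 · ln(1 − (4/3)·0.285714) = −0.75 · ln(0.619048) = −0.75 · (-0.479572) = 0.3597.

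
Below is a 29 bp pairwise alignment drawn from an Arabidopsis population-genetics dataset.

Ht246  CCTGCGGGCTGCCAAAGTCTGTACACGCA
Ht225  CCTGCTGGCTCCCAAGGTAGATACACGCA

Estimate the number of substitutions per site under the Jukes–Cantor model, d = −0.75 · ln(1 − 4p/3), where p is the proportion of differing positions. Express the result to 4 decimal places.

The sequences differ at positions 6 (G/T), 11 (G/C), 16 (A/G), 19 (C/A), 20 (T/G), 21 (G/A).
p = 6/29 = 0.206897.
d = −0.75 · ln(1 − (4/3)·0.206897) = −0.75 · ln(0.724137) = −0.75 · (-0.322775) = 0.2421.

0.2421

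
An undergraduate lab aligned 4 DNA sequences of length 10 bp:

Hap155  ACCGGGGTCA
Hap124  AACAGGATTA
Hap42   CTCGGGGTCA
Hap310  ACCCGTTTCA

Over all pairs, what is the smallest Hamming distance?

Pairwise Hamming distances:
  Hap155 vs Hap124: 4
  Hap155 vs Hap42: 2
  Hap155 vs Hap310: 3
  Hap124 vs Hap42: 5
  Hap124 vs Hap310: 5
  Hap42 vs Hap310: 5
The smallest is 2, between Hap155 and Hap42.

2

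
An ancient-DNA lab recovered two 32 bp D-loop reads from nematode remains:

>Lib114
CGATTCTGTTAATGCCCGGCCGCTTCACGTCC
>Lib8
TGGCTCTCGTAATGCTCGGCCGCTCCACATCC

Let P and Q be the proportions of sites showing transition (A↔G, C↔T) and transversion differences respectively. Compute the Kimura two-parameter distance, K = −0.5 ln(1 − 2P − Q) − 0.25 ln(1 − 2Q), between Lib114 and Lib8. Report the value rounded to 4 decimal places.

0.3211

Mismatches occur at site 1 (C↔T, transition), site 3 (A↔G, transition), site 4 (T↔C, transition), site 8 (G↔C, transversion), site 9 (T↔G, transversion), site 16 (C↔T, transition), site 25 (T↔C, transition), site 29 (G↔A, transition).
Of the 8 differences, 6 transitions and 2 transversions over 32 sites: P = 6/32 = 0.187500, Q = 2/32 = 0.062500.
d = −0.5·ln(0.562500) − 0.25·ln(0.875000) = −0.5·(-0.575364) − 0.25·(-0.133531) = 0.3211.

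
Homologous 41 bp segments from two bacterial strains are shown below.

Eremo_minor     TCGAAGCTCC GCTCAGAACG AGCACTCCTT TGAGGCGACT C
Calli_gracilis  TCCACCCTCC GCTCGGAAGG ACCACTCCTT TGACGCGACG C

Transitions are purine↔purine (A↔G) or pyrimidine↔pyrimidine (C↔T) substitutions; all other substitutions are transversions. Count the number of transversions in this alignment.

The sequences differ at positions 3 (G/C, transversion), 5 (A/C, transversion), 6 (G/C, transversion), 15 (A/G, transition), 19 (C/G, transversion), 22 (G/C, transversion), 34 (G/C, transversion), 40 (T/G, transversion).
Of the 8 differences, 1 transition and 7 transversions, so the answer is 7.

7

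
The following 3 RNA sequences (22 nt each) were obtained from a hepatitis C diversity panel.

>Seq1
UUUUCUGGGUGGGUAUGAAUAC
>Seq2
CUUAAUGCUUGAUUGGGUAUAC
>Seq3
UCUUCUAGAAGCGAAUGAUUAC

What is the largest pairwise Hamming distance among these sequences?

Pairwise Hamming distances:
  Seq1 vs Seq2: 10
  Seq1 vs Seq3: 7
  Seq2 vs Seq3: 15
The largest is 15, between Seq2 and Seq3.

15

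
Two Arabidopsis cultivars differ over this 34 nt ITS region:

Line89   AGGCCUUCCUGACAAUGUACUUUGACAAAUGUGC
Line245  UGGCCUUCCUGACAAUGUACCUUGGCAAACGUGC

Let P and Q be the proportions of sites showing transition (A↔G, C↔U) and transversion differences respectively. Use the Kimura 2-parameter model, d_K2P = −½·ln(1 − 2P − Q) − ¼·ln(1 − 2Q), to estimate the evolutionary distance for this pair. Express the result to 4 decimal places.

The sequences differ at positions 1 (A/U, transversion), 21 (U/C, transition), 25 (A/G, transition), 30 (U/C, transition).
Of the 4 differences, 3 transitions and 1 transversion over 34 sites: P = 3/34 = 0.088235, Q = 1/34 = 0.029412.
d = −0.5·ln(0.794118) − 0.25·ln(0.941176) = −0.5·(-0.230523) − 0.25·(-0.060625) = 0.1304.

0.1304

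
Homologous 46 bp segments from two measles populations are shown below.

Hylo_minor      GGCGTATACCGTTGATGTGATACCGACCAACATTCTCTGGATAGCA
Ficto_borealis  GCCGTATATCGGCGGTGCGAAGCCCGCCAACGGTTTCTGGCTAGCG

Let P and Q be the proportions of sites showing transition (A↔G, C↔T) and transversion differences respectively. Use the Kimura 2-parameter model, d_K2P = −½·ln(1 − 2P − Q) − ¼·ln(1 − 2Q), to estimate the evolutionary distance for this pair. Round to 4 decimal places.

0.4444

Mismatches occur at site 2 (G/C, transversion), site 9 (C/T, transition), site 12 (T/G, transversion), site 13 (T/C, transition), site 15 (A/G, transition), site 18 (T/C, transition), site 21 (T/A, transversion), site 22 (A/G, transition), site 25 (G/C, transversion), site 26 (A/G, transition), site 32 (A/G, transition), site 33 (T/G, transversion), site 35 (C/T, transition), site 41 (A/C, transversion), site 46 (A/G, transition).
Of the 15 differences, 9 transitions and 6 transversions over 46 sites: P = 9/46 = 0.195652, Q = 6/46 = 0.130435.
d = −0.5·ln(0.478261) − 0.25·ln(0.739130) = −0.5·(-0.737599) − 0.25·(-0.302281) = 0.4444.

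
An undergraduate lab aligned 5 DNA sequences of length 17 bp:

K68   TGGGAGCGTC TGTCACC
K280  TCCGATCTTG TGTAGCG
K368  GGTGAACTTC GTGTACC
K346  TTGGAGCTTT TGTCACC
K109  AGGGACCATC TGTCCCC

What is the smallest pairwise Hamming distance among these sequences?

Pairwise Hamming distances:
  K68 vs K280: 8
  K68 vs K368: 8
  K68 vs K346: 3
  K68 vs K109: 4
  K280 vs K368: 11
  K280 vs K346: 7
  K280 vs K109: 9
  K368 vs K346: 9
  K368 vs K109: 9
  K346 vs K109: 6
The smallest is 3, between K68 and K346.

3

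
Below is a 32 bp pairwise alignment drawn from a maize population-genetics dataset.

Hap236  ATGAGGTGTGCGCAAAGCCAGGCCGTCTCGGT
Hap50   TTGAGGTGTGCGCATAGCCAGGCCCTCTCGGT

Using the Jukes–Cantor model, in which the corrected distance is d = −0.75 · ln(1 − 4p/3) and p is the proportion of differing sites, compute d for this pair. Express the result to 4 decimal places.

0.1001

Mismatches occur at site 1 (A→T), site 15 (A→T), site 25 (G→C).
p = 3/32 = 0.093750.
d = −0.75 · ln(1 − (4/3)·0.093750) = −0.75 · ln(0.875000) = −0.75 · (-0.133531) = 0.1001.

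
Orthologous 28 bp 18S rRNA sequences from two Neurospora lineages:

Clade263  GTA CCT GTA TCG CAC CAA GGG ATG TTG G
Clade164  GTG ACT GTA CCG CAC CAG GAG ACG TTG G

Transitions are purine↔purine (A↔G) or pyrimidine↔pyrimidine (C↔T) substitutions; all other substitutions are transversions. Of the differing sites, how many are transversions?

1

Differing sites — 3:A/G (Ti); 4:C/A (Tv); 10:T/C (Ti); 18:A/G (Ti); 20:G/A (Ti); 23:T/C (Ti).
Of the 6 differences, 5 transitions and 1 transversion, so the answer is 1.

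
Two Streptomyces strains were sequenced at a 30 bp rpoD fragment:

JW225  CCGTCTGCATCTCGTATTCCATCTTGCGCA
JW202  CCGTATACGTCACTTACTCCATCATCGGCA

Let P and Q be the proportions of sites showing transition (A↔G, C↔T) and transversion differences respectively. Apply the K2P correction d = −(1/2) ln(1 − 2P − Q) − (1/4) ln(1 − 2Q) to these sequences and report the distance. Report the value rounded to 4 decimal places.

Differing sites — 5:C/A (Tv); 7:G/A (Ti); 9:A/G (Ti); 12:T/A (Tv); 14:G/T (Tv); 17:T/C (Ti); 24:T/A (Tv); 26:G/C (Tv); 27:C/G (Tv).
Of the 9 differences, 3 transitions and 6 transversions over 30 sites: P = 3/30 = 0.100000, Q = 6/30 = 0.200000.
d = −0.5·ln(0.600000) − 0.25·ln(0.600000) = −0.5·(-0.510826) − 0.25·(-0.510826) = 0.3831.

0.3831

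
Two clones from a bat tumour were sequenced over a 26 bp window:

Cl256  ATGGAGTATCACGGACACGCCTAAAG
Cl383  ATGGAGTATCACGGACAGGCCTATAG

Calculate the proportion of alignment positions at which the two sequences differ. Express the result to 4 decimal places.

0.0769

The sequences differ at positions 18 (C/G), 24 (A/T).
There are 2 differences over 26 sites, so p = 2/26 = 0.0769.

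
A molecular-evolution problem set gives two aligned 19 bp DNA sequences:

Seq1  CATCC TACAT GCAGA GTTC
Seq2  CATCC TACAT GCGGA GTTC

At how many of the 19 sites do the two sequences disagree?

1

Differing sites — 13:A/G.
That gives 1 mismatch out of 19 aligned sites, so the Hamming distance is 1.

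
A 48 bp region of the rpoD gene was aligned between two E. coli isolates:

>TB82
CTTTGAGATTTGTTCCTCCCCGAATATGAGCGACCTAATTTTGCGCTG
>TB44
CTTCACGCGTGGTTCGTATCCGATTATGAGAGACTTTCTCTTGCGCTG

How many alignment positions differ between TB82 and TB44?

Mismatches occur at site 4 (T↔C), site 5 (G↔A), site 6 (A↔C), site 8 (A↔C), site 9 (T↔G), site 11 (T↔G), site 16 (C↔G), site 18 (C↔A), site 19 (C↔T), site 24 (A↔T), site 31 (C↔A), site 35 (C↔T), site 37 (A↔T), site 38 (A↔C), site 40 (T↔C).
That gives 15 mismatches out of 48 aligned sites, so the Hamming distance is 15.

15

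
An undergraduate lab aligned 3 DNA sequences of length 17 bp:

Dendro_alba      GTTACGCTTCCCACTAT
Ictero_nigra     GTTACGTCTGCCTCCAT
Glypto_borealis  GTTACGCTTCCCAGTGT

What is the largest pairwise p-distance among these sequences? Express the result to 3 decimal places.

0.412

Pairwise Hamming distances:
  Dendro_alba vs Ictero_nigra: 5
  Dendro_alba vs Glypto_borealis: 2
  Ictero_nigra vs Glypto_borealis: 7
The largest is 7 mismatches, between Ictero_nigra and Glypto_borealis; p = 7/17 = 0.412.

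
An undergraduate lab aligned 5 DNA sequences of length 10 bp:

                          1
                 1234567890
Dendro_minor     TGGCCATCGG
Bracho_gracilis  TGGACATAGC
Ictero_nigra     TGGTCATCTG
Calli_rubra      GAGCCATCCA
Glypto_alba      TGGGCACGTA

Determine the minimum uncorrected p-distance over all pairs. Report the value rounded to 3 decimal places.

0.200

Pairwise Hamming distances:
  Dendro_minor vs Bracho_gracilis: 3
  Dendro_minor vs Ictero_nigra: 2
  Dendro_minor vs Calli_rubra: 4
  Dendro_minor vs Glypto_alba: 5
  Bracho_gracilis vs Ictero_nigra: 4
  Bracho_gracilis vs Calli_rubra: 6
  Bracho_gracilis vs Glypto_alba: 5
  Ictero_nigra vs Calli_rubra: 5
  Ictero_nigra vs Glypto_alba: 4
  Calli_rubra vs Glypto_alba: 6
The smallest is 2 mismatches, between Dendro_minor and Ictero_nigra; p = 2/10 = 0.200.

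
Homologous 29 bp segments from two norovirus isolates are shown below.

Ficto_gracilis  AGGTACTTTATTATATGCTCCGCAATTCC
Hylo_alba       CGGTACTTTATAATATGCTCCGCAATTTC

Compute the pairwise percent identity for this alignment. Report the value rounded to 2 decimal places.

Mismatches occur at site 1 (A↔C), site 12 (T↔A), site 28 (C↔T).
26 of the 29 sites match, so the percent identity is 26/29 × 100 = 89.66%.

89.66%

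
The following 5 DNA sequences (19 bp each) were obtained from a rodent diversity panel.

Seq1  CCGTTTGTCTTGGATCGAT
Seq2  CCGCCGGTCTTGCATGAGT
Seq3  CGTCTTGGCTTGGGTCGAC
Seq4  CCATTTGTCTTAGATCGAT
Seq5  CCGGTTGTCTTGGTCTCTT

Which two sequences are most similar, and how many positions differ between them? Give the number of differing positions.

Pairwise Hamming distances:
  Seq1 vs Seq2: 7
  Seq1 vs Seq3: 6
  Seq1 vs Seq4: 2
  Seq1 vs Seq5: 6
  Seq2 vs Seq3: 11
  Seq2 vs Seq4: 9
  Seq2 vs Seq5: 9
  Seq3 vs Seq4: 7
  Seq3 vs Seq5: 10
  Seq4 vs Seq5: 8
The smallest is 2, between Seq1 and Seq4.

2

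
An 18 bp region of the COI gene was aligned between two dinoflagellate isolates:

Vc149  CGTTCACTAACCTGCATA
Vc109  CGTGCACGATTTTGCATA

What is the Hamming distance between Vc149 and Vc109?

5

Mismatches occur at site 4 (T/G), site 8 (T/G), site 10 (A/T), site 11 (C/T), site 12 (C/T).
That gives 5 mismatches out of 18 aligned sites, so the Hamming distance is 5.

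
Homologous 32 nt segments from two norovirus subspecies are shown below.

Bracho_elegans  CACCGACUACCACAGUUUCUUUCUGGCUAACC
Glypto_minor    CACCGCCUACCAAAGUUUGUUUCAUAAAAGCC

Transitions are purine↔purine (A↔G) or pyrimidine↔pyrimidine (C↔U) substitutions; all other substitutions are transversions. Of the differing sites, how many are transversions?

Mismatches occur at site 6 (A↔C, transversion), site 13 (C↔A, transversion), site 19 (C↔G, transversion), site 24 (U↔A, transversion), site 25 (G↔U, transversion), site 26 (G↔A, transition), site 27 (C↔A, transversion), site 28 (U↔A, transversion), site 30 (A↔G, transition).
Of the 9 differences, 2 transitions and 7 transversions, so the answer is 7.

7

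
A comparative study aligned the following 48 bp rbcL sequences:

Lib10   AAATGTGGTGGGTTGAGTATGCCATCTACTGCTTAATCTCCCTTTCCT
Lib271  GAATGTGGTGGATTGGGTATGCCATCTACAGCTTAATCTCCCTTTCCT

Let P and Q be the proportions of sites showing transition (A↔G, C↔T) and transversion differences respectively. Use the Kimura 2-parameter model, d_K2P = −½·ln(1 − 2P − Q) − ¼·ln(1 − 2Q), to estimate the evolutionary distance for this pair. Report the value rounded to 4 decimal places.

0.0895

Differing sites — 1:A/G (Ti); 12:G/A (Ti); 16:A/G (Ti); 30:T/A (Tv).
Of the 4 differences, 3 transitions and 1 transversion over 48 sites: P = 3/48 = 0.062500, Q = 1/48 = 0.020833.
d = −0.5·ln(0.854167) − 0.25·ln(0.958334) = −0.5·(-0.157629) − 0.25·(-0.042559) = 0.0895.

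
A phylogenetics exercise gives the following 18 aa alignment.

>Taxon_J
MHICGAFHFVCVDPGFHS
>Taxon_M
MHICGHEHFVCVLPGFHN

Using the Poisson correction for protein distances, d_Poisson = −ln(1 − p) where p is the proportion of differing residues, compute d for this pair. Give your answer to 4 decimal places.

Differing sites — 6:A/H; 7:F/E; 13:D/L; 18:S/N.
p = 4/18 = 0.222222.
d = −ln(1 − 0.222222) = −ln(0.777778) = 0.2513.

0.2513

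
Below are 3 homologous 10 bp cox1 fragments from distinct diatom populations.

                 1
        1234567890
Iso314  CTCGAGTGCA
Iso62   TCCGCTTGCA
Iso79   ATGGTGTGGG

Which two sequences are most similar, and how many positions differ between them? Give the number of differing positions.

Pairwise Hamming distances:
  Iso314 vs Iso62: 4
  Iso314 vs Iso79: 5
  Iso62 vs Iso79: 7
The smallest is 4, between Iso314 and Iso62.

4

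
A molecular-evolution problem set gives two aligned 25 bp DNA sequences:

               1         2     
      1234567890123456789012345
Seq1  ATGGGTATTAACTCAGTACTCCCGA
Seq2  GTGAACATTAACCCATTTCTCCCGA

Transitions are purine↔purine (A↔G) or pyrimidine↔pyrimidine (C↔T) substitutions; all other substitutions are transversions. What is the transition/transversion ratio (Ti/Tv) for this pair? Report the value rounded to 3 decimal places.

2.500

Differing sites — 1:A/G (Ti); 4:G/A (Ti); 5:G/A (Ti); 6:T/C (Ti); 13:T/C (Ti); 16:G/T (Tv); 18:A/T (Tv).
Of the 7 differences, 5 transitions and 2 transversions, so Ti/Tv = 5/2 = 2.500.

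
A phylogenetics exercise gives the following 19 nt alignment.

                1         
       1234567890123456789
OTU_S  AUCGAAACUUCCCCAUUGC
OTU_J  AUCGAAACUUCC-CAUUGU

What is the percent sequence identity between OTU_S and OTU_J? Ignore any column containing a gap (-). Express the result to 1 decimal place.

Excluding the 1 gap column leaves 18 comparable sites.
A single mismatch occurs at site 19 (C→U).
17 of the 18 comparable sites match, so the percent identity is 17/18 × 100 = 94.4%.

94.4%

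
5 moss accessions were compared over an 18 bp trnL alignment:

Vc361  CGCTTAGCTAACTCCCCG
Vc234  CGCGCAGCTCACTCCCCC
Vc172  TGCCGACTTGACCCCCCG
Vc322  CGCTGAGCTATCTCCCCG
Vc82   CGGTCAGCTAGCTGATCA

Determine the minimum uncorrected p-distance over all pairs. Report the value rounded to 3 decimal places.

0.111

Pairwise Hamming distances:
  Vc361 vs Vc234: 4
  Vc361 vs Vc172: 7
  Vc361 vs Vc322: 2
  Vc361 vs Vc82: 7
  Vc234 vs Vc172: 8
  Vc234 vs Vc322: 5
  Vc234 vs Vc82: 8
  Vc172 vs Vc322: 7
  Vc172 vs Vc82: 13
  Vc322 vs Vc82: 7
The smallest is 2 mismatches, between Vc361 and Vc322; p = 2/18 = 0.111.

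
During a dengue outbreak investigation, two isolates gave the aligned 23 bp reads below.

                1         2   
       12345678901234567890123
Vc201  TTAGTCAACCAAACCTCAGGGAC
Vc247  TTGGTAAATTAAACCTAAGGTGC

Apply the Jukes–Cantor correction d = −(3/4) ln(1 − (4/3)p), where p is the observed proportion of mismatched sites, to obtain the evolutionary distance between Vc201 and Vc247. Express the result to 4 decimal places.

The sequences differ at positions 3 (A/G), 6 (C/A), 9 (C/T), 10 (C/T), 17 (C/A), 21 (G/T), 22 (A/G).
p = 7/23 = 0.304348.
d = −0.75 · ln(1 − (4/3)·0.304348) = −0.75 · ln(0.594203) = −0.75 · (-0.520534) = 0.3904.

0.3904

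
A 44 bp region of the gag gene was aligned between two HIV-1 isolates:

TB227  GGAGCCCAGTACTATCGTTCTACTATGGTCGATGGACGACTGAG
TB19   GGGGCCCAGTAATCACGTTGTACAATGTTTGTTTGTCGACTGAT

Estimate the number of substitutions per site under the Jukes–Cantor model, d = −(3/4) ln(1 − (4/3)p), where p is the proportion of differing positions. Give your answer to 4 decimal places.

The sequences differ at positions 3 (A/G), 12 (C/A), 14 (A/C), 15 (T/A), 20 (C/G), 24 (T/A), 28 (G/T), 30 (C/T), 32 (A/T), 34 (G/T), 36 (A/T), 44 (G/T).
p = 12/44 = 0.272727.
d = −0.75 · ln(1 − (4/3)·0.272727) = −0.75 · ln(0.636364) = −0.75 · (-0.451985) = 0.3390.

0.3390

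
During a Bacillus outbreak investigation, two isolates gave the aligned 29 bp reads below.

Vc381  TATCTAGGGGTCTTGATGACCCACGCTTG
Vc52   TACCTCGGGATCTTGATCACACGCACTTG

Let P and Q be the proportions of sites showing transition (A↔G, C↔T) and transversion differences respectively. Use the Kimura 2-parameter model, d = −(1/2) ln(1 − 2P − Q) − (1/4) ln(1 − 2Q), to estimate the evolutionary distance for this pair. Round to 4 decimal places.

0.2964

The sequences differ at positions 3 (T/C, transition), 6 (A/C, transversion), 10 (G/A, transition), 18 (G/C, transversion), 21 (C/A, transversion), 23 (A/G, transition), 25 (G/A, transition).
Of the 7 differences, 4 transitions and 3 transversions over 29 sites: P = 4/29 = 0.137931, Q = 3/29 = 0.103448.
d = −0.5·ln(0.620690) − 0.25·ln(0.793104) = −0.5·(-0.476924) − 0.25·(-0.231801) = 0.2964.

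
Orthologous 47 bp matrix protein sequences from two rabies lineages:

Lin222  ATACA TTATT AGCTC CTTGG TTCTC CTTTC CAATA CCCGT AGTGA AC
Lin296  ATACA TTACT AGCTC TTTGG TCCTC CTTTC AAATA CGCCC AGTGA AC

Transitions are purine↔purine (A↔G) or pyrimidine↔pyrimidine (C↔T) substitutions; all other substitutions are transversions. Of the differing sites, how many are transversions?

Mismatches occur at site 9 (T→C, transition), site 16 (C→T, transition), site 22 (T→C, transition), site 31 (C→A, transversion), site 37 (C→G, transversion), site 39 (G→C, transversion), site 40 (T→C, transition).
Of the 7 differences, 4 transitions and 3 transversions, so the answer is 3.

3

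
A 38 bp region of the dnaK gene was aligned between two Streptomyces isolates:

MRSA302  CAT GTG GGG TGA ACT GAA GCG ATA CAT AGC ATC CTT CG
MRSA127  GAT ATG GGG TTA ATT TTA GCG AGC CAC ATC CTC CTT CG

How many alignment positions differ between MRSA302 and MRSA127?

11

Mismatches occur at site 1 (C→G), site 4 (G→A), site 11 (G→T), site 14 (C→T), site 16 (G→T), site 17 (A→T), site 23 (T→G), site 24 (A→C), site 27 (T→C), site 29 (G→T), site 31 (A→C).
That gives 11 mismatches out of 38 aligned sites, so the Hamming distance is 11.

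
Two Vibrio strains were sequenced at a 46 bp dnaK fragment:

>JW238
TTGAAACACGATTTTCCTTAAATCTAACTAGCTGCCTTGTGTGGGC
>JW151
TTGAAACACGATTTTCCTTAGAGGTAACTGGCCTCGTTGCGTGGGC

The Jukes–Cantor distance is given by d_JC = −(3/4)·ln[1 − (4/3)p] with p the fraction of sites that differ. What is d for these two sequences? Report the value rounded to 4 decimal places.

0.1979

Mismatches occur at site 21 (A→G), site 23 (T→G), site 24 (C→G), site 30 (A→G), site 33 (T→C), site 34 (G→T), site 36 (C→G), site 40 (T→C).
p = 8/46 = 0.173913.
d = −0.75 · ln(1 − (4/3)·0.173913) = −0.75 · ln(0.768116) = −0.75 · (-0.263815) = 0.1979.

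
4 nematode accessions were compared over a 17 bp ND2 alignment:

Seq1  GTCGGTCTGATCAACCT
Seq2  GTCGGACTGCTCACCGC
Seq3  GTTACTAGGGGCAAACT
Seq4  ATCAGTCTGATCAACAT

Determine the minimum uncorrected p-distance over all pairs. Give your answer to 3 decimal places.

Pairwise Hamming distances:
  Seq1 vs Seq2: 5
  Seq1 vs Seq3: 8
  Seq1 vs Seq4: 3
  Seq2 vs Seq3: 12
  Seq2 vs Seq4: 7
  Seq3 vs Seq4: 9
The smallest is 3 mismatches, between Seq1 and Seq4; p = 3/17 = 0.176.

0.176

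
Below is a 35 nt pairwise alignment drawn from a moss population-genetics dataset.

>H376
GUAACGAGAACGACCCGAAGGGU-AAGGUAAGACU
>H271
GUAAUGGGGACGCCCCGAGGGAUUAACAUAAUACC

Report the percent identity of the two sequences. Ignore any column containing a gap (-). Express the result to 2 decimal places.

70.59%

Excluding the 1 gap column leaves 34 comparable sites.
Differing sites — 5:C/U; 7:A/G; 9:A/G; 13:A/C; 19:A/G; 22:G/A; 27:G/C; 28:G/A; 32:G/U; 35:U/C.
24 of the 34 comparable sites match, so the percent identity is 24/34 × 100 = 70.59%.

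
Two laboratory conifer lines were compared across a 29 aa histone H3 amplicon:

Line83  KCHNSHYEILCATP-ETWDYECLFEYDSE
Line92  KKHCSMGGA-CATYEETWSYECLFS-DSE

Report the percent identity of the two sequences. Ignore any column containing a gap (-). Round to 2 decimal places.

65.38%

Excluding the 3 gap columns leaves 26 comparable sites.
Differing sites — 2:C/K; 4:N/C; 6:H/M; 7:Y/G; 8:E/G; 9:I/A; 14:P/Y; 19:D/S; 25:E/S.
17 of the 26 comparable sites match, so the percent identity is 17/26 × 100 = 65.38%.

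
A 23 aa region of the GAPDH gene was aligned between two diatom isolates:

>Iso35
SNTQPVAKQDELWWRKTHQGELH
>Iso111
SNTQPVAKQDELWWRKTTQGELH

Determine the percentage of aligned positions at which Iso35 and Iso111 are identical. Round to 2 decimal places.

95.65%

A single mismatch occurs at site 18 (H→T).
22 of the 23 sites match, so the percent identity is 22/23 × 100 = 95.65%.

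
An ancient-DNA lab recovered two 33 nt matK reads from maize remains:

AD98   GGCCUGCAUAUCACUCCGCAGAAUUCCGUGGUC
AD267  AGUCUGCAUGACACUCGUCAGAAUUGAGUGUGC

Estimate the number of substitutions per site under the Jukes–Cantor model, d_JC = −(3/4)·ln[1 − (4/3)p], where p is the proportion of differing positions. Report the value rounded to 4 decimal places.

Mismatches occur at site 1 (G↔A), site 3 (C↔U), site 10 (A↔G), site 11 (U↔A), site 17 (C↔G), site 18 (G↔U), site 26 (C↔G), site 27 (C↔A), site 31 (G↔U), site 32 (U↔G).
p = 10/33 = 0.303030.
d = −0.75 · ln(1 − (4/3)·0.303030) = −0.75 · ln(0.595960) = −0.75 · (-0.517582) = 0.3882.

0.3882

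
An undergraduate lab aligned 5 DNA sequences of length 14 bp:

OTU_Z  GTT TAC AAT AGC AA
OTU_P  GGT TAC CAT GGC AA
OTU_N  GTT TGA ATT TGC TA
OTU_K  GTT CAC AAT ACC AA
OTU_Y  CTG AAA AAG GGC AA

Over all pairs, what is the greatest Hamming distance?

Pairwise Hamming distances:
  OTU_Z vs OTU_P: 3
  OTU_Z vs OTU_N: 5
  OTU_Z vs OTU_K: 2
  OTU_Z vs OTU_Y: 6
  OTU_P vs OTU_N: 7
  OTU_P vs OTU_K: 5
  OTU_P vs OTU_Y: 7
  OTU_N vs OTU_K: 7
  OTU_N vs OTU_Y: 8
  OTU_K vs OTU_Y: 7
The largest is 8, between OTU_N and OTU_Y.

8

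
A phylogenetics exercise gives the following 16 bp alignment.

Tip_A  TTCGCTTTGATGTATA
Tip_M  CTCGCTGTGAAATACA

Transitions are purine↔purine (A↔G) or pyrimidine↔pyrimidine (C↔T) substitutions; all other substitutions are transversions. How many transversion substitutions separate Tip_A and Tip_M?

The sequences differ at positions 1 (T/C, transition), 7 (T/G, transversion), 11 (T/A, transversion), 12 (G/A, transition), 15 (T/C, transition).
Of the 5 differences, 3 transitions and 2 transversions, so the answer is 2.

2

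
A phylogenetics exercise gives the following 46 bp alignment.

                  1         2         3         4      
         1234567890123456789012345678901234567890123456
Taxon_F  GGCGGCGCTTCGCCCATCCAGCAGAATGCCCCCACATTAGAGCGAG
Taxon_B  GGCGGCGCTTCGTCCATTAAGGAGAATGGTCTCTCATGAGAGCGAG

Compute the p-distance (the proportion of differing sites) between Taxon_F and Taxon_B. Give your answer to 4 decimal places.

Mismatches occur at site 13 (C/T), site 18 (C/T), site 19 (C/A), site 22 (C/G), site 29 (C/G), site 30 (C/T), site 32 (C/T), site 34 (A/T), site 38 (T/G).
There are 9 differences over 46 sites, so p = 9/46 = 0.1957.

0.1957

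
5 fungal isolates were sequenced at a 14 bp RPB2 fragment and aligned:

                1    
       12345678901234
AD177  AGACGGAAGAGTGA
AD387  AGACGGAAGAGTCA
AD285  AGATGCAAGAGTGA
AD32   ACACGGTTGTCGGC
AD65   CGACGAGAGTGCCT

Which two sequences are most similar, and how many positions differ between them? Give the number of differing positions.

1

Pairwise Hamming distances:
  AD177 vs AD387: 1
  AD177 vs AD285: 2
  AD177 vs AD32: 7
  AD177 vs AD65: 7
  AD387 vs AD285: 3
  AD387 vs AD32: 8
  AD387 vs AD65: 6
  AD285 vs AD32: 9
  AD285 vs AD65: 8
  AD32 vs AD65: 9
The smallest is 1, between AD177 and AD387.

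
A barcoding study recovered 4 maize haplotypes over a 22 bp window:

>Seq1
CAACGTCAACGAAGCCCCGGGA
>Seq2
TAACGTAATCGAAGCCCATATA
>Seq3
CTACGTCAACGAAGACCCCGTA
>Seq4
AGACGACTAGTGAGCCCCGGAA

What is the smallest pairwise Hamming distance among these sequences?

Pairwise Hamming distances:
  Seq1 vs Seq2: 7
  Seq1 vs Seq3: 4
  Seq1 vs Seq4: 8
  Seq2 vs Seq3: 8
  Seq2 vs Seq4: 13
  Seq3 vs Seq4: 10
The smallest is 4, between Seq1 and Seq3.

4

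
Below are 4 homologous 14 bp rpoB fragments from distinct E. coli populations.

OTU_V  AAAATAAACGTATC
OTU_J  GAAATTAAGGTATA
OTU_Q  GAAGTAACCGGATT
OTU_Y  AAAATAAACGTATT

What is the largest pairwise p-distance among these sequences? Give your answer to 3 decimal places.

Pairwise Hamming distances:
  OTU_V vs OTU_J: 4
  OTU_V vs OTU_Q: 5
  OTU_V vs OTU_Y: 1
  OTU_J vs OTU_Q: 6
  OTU_J vs OTU_Y: 4
  OTU_Q vs OTU_Y: 4
The largest is 6 mismatches, between OTU_J and OTU_Q; p = 6/14 = 0.429.

0.429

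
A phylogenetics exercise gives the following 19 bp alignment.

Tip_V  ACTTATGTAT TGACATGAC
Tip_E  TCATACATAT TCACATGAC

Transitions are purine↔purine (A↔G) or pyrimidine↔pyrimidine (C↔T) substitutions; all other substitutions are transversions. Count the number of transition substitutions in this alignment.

Differing sites — 1:A/T (Tv); 3:T/A (Tv); 6:T/C (Ti); 7:G/A (Ti); 12:G/C (Tv).
Of the 5 differences, 2 transitions and 3 transversions, so the answer is 2.

2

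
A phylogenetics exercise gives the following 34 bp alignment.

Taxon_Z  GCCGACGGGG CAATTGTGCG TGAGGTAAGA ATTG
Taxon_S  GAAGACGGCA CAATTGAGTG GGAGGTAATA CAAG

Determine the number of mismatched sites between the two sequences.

The sequences differ at positions 2 (C/A), 3 (C/A), 9 (G/C), 10 (G/A), 17 (T/A), 19 (C/T), 21 (T/G), 29 (G/T), 31 (A/C), 32 (T/A), 33 (T/A).
That gives 11 mismatches out of 34 aligned sites, so the Hamming distance is 11.

11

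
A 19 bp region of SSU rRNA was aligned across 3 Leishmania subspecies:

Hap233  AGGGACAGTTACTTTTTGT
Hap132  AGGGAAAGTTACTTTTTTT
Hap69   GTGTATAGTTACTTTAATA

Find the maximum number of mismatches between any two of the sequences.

Pairwise Hamming distances:
  Hap233 vs Hap132: 2
  Hap233 vs Hap69: 8
  Hap132 vs Hap69: 7
The largest is 8, between Hap233 and Hap69.

8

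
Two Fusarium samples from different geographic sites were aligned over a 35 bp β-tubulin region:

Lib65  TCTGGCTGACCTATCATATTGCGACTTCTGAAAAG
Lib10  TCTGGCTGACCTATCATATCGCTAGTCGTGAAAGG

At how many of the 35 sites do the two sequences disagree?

6

Differing sites — 20:T/C; 23:G/T; 25:C/G; 27:T/C; 28:C/G; 34:A/G.
That gives 6 mismatches out of 35 aligned sites, so the Hamming distance is 6.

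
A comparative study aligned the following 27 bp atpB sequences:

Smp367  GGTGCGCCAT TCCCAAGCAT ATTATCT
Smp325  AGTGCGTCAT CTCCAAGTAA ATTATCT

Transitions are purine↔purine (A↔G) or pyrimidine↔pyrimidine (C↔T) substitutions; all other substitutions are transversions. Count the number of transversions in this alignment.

1

Mismatches occur at site 1 (G→A, transition), site 7 (C→T, transition), site 11 (T→C, transition), site 12 (C→T, transition), site 18 (C→T, transition), site 20 (T→A, transversion).
Of the 6 differences, 5 transitions and 1 transversion, so the answer is 1.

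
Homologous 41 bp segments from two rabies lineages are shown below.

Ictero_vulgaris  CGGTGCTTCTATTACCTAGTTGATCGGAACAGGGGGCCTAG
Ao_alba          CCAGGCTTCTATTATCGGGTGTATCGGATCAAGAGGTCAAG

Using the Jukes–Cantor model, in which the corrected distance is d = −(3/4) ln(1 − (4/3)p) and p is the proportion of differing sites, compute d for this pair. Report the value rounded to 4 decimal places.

0.4121

The sequences differ at positions 2 (G/C), 3 (G/A), 4 (T/G), 15 (C/T), 17 (T/G), 18 (A/G), 21 (T/G), 22 (G/T), 29 (A/T), 32 (G/A), 34 (G/A), 37 (C/T), 39 (T/A).
p = 13/41 = 0.317073.
d = −0.75 · ln(1 − (4/3)·0.317073) = −0.75 · ln(0.577236) = −0.75 · (-0.549504) = 0.4121.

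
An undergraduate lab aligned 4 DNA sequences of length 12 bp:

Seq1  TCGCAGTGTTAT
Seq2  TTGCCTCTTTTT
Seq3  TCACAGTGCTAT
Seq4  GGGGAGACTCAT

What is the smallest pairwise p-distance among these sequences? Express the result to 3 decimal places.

Pairwise Hamming distances:
  Seq1 vs Seq2: 6
  Seq1 vs Seq3: 2
  Seq1 vs Seq4: 6
  Seq2 vs Seq3: 8
  Seq2 vs Seq4: 9
  Seq3 vs Seq4: 8
The smallest is 2 mismatches, between Seq1 and Seq3; p = 2/12 = 0.167.

0.167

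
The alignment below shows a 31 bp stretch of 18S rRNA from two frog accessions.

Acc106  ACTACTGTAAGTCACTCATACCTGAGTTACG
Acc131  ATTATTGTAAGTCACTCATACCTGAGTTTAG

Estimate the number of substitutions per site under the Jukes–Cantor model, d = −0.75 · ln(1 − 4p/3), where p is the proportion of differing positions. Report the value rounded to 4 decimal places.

Mismatches occur at site 2 (C→T), site 5 (C→T), site 29 (A→T), site 30 (C→A).
p = 4/31 = 0.129032.
d = −0.75 · ln(1 − (4/3)·0.129032) = −0.75 · ln(0.827957) = −0.75 · (-0.188794) = 0.1416.

0.1416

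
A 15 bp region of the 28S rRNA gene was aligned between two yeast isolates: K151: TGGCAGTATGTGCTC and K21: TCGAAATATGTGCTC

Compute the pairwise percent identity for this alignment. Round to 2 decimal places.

Differing sites — 2:G/C; 4:C/A; 6:G/A.
12 of the 15 sites match, so the percent identity is 12/15 × 100 = 80.00%.

80.00%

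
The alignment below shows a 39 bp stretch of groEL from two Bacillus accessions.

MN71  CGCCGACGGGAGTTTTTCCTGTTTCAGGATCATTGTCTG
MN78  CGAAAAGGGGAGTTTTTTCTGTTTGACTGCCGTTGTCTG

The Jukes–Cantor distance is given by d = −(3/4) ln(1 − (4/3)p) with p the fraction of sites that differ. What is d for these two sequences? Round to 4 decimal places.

Differing sites — 3:C/A; 4:C/A; 5:G/A; 7:C/G; 18:C/T; 25:C/G; 27:G/C; 28:G/T; 29:A/G; 30:T/C; 32:A/G.
p = 11/39 = 0.282051.
d = −0.75 · ln(1 − (4/3)·0.282051) = −0.75 · ln(0.623932) = −0.75 · (-0.471714) = 0.3538.

0.3538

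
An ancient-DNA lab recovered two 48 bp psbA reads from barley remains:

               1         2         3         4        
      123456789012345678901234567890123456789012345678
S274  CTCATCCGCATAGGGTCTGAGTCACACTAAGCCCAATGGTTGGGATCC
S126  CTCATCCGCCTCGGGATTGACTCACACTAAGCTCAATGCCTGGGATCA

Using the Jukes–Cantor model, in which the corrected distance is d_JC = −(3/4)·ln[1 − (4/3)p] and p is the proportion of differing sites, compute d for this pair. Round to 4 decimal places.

Differing sites — 10:A/C; 12:A/C; 16:T/A; 17:C/T; 21:G/C; 33:C/T; 39:G/C; 40:T/C; 48:C/A.
p = 9/48 = 0.187500.
d = −0.75 · ln(1 − (4/3)·0.187500) = −0.75 · ln(0.750000) = −0.75 · (-0.287682) = 0.2158.

0.2158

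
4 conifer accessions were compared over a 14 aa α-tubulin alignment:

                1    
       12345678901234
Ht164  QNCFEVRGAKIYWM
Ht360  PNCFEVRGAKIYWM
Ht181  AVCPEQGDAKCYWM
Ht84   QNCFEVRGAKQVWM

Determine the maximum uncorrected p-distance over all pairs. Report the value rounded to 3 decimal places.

Pairwise Hamming distances:
  Ht164 vs Ht360: 1
  Ht164 vs Ht181: 7
  Ht164 vs Ht84: 2
  Ht360 vs Ht181: 7
  Ht360 vs Ht84: 3
  Ht181 vs Ht84: 8
The largest is 8 mismatches, between Ht181 and Ht84; p = 8/14 = 0.571.

0.571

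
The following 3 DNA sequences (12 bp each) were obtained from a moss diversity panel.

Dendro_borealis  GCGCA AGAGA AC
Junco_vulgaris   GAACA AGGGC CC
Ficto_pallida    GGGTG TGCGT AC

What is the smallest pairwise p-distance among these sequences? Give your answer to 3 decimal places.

0.417

Pairwise Hamming distances:
  Dendro_borealis vs Junco_vulgaris: 5
  Dendro_borealis vs Ficto_pallida: 6
  Junco_vulgaris vs Ficto_pallida: 8
The smallest is 5 mismatches, between Dendro_borealis and Junco_vulgaris; p = 5/12 = 0.417.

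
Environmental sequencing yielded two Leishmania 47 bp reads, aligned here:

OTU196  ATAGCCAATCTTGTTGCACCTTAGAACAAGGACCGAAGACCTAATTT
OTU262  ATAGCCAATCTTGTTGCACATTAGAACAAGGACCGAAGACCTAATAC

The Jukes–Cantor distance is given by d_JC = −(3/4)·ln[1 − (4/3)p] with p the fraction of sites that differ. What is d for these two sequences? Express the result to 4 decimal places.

0.0667

The sequences differ at positions 20 (C/A), 46 (T/A), 47 (T/C).
p = 3/47 = 0.063830.
d = −0.75 · ln(1 − (4/3)·0.063830) = −0.75 · ln(0.914893) = −0.75 · (-0.088948) = 0.0667.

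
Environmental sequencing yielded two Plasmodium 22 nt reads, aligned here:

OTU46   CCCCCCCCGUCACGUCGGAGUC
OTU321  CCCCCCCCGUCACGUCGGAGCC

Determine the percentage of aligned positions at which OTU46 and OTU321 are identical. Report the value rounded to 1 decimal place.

95.5%

The sequences differ at position 21 (U/C).
21 of the 22 sites match, so the percent identity is 21/22 × 100 = 95.5%.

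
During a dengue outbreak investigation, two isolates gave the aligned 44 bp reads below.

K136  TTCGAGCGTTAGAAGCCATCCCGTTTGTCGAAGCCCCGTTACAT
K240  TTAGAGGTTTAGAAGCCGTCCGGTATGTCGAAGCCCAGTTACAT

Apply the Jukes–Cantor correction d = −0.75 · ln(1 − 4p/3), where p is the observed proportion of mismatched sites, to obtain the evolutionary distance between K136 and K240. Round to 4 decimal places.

Mismatches occur at site 3 (C↔A), site 7 (C↔G), site 8 (G↔T), site 18 (A↔G), site 22 (C↔G), site 25 (T↔A), site 37 (C↔A).
p = 7/44 = 0.159091.
d = −0.75 · ln(1 − (4/3)·0.159091) = −0.75 · ln(0.787879) = −0.75 · (-0.238411) = 0.1788.

0.1788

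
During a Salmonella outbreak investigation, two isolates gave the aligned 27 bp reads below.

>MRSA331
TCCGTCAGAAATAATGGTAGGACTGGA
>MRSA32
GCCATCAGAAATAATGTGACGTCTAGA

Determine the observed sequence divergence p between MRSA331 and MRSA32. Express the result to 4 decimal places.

0.2593

Mismatches occur at site 1 (T/G), site 4 (G/A), site 17 (G/T), site 18 (T/G), site 20 (G/C), site 22 (A/T), site 25 (G/A).
There are 7 differences over 27 sites, so p = 7/27 = 0.2593.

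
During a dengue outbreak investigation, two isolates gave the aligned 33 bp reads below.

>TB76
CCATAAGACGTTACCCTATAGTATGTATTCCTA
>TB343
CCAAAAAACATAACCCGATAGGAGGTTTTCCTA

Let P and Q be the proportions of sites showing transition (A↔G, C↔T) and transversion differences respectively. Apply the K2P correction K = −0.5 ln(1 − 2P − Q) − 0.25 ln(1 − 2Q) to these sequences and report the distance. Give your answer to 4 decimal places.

0.2935

Differing sites — 4:T/A (Tv); 7:G/A (Ti); 10:G/A (Ti); 12:T/A (Tv); 17:T/G (Tv); 22:T/G (Tv); 24:T/G (Tv); 27:A/T (Tv).
Of the 8 differences, 2 transitions and 6 transversions over 33 sites: P = 2/33 = 0.060606, Q = 6/33 = 0.181818.
d = −0.5·ln(0.696970) − 0.25·ln(0.636364) = −0.5·(-0.361013) − 0.25·(-0.451985) = 0.2935.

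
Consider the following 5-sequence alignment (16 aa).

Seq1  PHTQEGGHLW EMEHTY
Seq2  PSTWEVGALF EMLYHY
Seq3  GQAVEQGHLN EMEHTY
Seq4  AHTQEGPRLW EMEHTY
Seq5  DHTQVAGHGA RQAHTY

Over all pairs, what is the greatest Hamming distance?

13

Pairwise Hamming distances:
  Seq1 vs Seq2: 8
  Seq1 vs Seq3: 6
  Seq1 vs Seq4: 3
  Seq1 vs Seq5: 8
  Seq2 vs Seq3: 10
  Seq2 vs Seq4: 10
  Seq2 vs Seq5: 13
  Seq3 vs Seq4: 8
  Seq3 vs Seq5: 11
  Seq4 vs Seq5: 10
The largest is 13, between Seq2 and Seq5.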